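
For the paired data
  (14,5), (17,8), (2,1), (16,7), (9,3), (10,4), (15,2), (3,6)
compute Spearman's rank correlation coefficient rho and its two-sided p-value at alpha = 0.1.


Step 1: Rank x and y separately (midranks; no ties here).
rank(x): 14->5, 17->8, 2->1, 16->7, 9->3, 10->4, 15->6, 3->2
rank(y): 5->5, 8->8, 1->1, 7->7, 3->3, 4->4, 2->2, 6->6
Step 2: d_i = R_x(i) - R_y(i); compute d_i^2.
  (5-5)^2=0, (8-8)^2=0, (1-1)^2=0, (7-7)^2=0, (3-3)^2=0, (4-4)^2=0, (6-2)^2=16, (2-6)^2=16
sum(d^2) = 32.
Step 3: rho = 1 - 6*32 / (8*(8^2 - 1)) = 1 - 192/504 = 0.619048.
Step 4: Under H0, t = rho * sqrt((n-2)/(1-rho^2)) = 1.9308 ~ t(6).
Step 5: Two-sided p-value from the t-distribution with 6 df = 0.101733.
Step 6: alpha = 0.1. fail to reject H0.

rho = 0.6190, p = 0.101733, fail to reject H0 at alpha = 0.1.


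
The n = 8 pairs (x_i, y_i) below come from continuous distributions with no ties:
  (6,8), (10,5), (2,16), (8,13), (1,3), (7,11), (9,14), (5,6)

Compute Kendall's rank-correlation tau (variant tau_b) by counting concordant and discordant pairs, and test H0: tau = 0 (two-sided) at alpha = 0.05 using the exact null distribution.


Step 1: Enumerate the 28 unordered pairs (i,j) with i<j and classify each by sign(x_j-x_i) * sign(y_j-y_i).
  (1,2):dx=+4,dy=-3->D; (1,3):dx=-4,dy=+8->D; (1,4):dx=+2,dy=+5->C; (1,5):dx=-5,dy=-5->C
  (1,6):dx=+1,dy=+3->C; (1,7):dx=+3,dy=+6->C; (1,8):dx=-1,dy=-2->C; (2,3):dx=-8,dy=+11->D
  (2,4):dx=-2,dy=+8->D; (2,5):dx=-9,dy=-2->C; (2,6):dx=-3,dy=+6->D; (2,7):dx=-1,dy=+9->D
  (2,8):dx=-5,dy=+1->D; (3,4):dx=+6,dy=-3->D; (3,5):dx=-1,dy=-13->C; (3,6):dx=+5,dy=-5->D
  (3,7):dx=+7,dy=-2->D; (3,8):dx=+3,dy=-10->D; (4,5):dx=-7,dy=-10->C; (4,6):dx=-1,dy=-2->C
  (4,7):dx=+1,dy=+1->C; (4,8):dx=-3,dy=-7->C; (5,6):dx=+6,dy=+8->C; (5,7):dx=+8,dy=+11->C
  (5,8):dx=+4,dy=+3->C; (6,7):dx=+2,dy=+3->C; (6,8):dx=-2,dy=-5->C; (7,8):dx=-4,dy=-8->C
Step 2: C = 17, D = 11, total pairs = 28.
Step 3: tau = (C - D)/(n(n-1)/2) = (17 - 11)/28 = 0.214286.
Step 4: Exact two-sided p-value (enumerate n! = 40320 permutations of y under H0): p = 0.548413.
Step 5: alpha = 0.05. fail to reject H0.

tau_b = 0.2143 (C=17, D=11), p = 0.548413, fail to reject H0.


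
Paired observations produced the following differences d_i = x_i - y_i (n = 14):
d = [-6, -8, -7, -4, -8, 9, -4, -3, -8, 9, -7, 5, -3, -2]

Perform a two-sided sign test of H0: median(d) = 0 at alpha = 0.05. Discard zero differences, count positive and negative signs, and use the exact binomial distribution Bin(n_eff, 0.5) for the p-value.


Step 1: Discard zero differences. Original n = 14; n_eff = number of nonzero differences = 14.
Nonzero differences (with sign): -6, -8, -7, -4, -8, +9, -4, -3, -8, +9, -7, +5, -3, -2
Step 2: Count signs: positive = 3, negative = 11.
Step 3: Under H0: P(positive) = 0.5, so the number of positives S ~ Bin(14, 0.5).
Step 4: Two-sided exact p-value = sum of Bin(14,0.5) probabilities at or below the observed probability = 0.057373.
Step 5: alpha = 0.05. fail to reject H0.

n_eff = 14, pos = 3, neg = 11, p = 0.057373, fail to reject H0.


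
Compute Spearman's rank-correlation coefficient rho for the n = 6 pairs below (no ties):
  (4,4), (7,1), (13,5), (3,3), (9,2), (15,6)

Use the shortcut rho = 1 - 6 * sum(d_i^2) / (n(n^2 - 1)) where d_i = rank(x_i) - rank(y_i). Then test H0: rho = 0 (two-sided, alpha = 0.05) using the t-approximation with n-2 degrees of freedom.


Step 1: Rank x and y separately (midranks; no ties here).
rank(x): 4->2, 7->3, 13->5, 3->1, 9->4, 15->6
rank(y): 4->4, 1->1, 5->5, 3->3, 2->2, 6->6
Step 2: d_i = R_x(i) - R_y(i); compute d_i^2.
  (2-4)^2=4, (3-1)^2=4, (5-5)^2=0, (1-3)^2=4, (4-2)^2=4, (6-6)^2=0
sum(d^2) = 16.
Step 3: rho = 1 - 6*16 / (6*(6^2 - 1)) = 1 - 96/210 = 0.542857.
Step 4: Under H0, t = rho * sqrt((n-2)/(1-rho^2)) = 1.2928 ~ t(4).
Step 5: Two-sided p-value from the t-distribution with 4 df = 0.265703.
Step 6: alpha = 0.05. fail to reject H0.

rho = 0.5429, p = 0.265703, fail to reject H0 at alpha = 0.05.


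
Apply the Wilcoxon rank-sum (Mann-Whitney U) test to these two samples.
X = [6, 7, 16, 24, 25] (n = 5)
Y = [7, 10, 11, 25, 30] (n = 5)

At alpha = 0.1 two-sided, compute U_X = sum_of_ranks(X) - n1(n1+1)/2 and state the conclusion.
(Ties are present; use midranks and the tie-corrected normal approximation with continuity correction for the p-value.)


Step 1: Combine and sort all 10 observations; assign midranks.
sorted (value, group): (6,X), (7,X), (7,Y), (10,Y), (11,Y), (16,X), (24,X), (25,X), (25,Y), (30,Y)
ranks: 6->1, 7->2.5, 7->2.5, 10->4, 11->5, 16->6, 24->7, 25->8.5, 25->8.5, 30->10
Step 2: Rank sum for X: R1 = 1 + 2.5 + 6 + 7 + 8.5 = 25.
Step 3: U_X = R1 - n1(n1+1)/2 = 25 - 5*6/2 = 25 - 15 = 10.
       U_Y = n1*n2 - U_X = 25 - 10 = 15.
Step 4: Ties are present, so use the tie-corrected normal approximation (with continuity correction) for the p-value.
Step 5: p-value = 0.674236; compare to alpha = 0.1. fail to reject H0.

U_X = 10, p = 0.674236, fail to reject H0 at alpha = 0.1.


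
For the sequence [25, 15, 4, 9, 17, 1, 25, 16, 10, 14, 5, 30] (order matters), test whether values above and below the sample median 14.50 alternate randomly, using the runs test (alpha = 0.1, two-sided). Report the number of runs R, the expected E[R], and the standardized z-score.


Step 1: Compute median = 14.50; label A = above, B = below.
Labels in order: AABBABAABBBA  (n_A = 6, n_B = 6)
Step 2: Count runs R = 7.
Step 3: Under H0 (random ordering), E[R] = 2*n_A*n_B/(n_A+n_B) + 1 = 2*6*6/12 + 1 = 7.0000.
        Var[R] = 2*n_A*n_B*(2*n_A*n_B - n_A - n_B) / ((n_A+n_B)^2 * (n_A+n_B-1)) = 4320/1584 = 2.7273.
        SD[R] = 1.6514.
Step 4: R = E[R], so z = 0 with no continuity correction.
Step 5: Two-sided p-value via normal approximation = 2*(1 - Phi(|z|)) = 1.000000.
Step 6: alpha = 0.1. fail to reject H0.

R = 7, z = 0.0000, p = 1.000000, fail to reject H0.


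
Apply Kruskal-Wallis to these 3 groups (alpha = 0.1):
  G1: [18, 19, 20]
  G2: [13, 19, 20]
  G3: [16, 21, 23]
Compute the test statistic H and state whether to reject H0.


Step 1: Combine all N = 9 observations and assign midranks.
sorted (value, group, rank): (13,G2,1), (16,G3,2), (18,G1,3), (19,G1,4.5), (19,G2,4.5), (20,G1,6.5), (20,G2,6.5), (21,G3,8), (23,G3,9)
Step 2: Sum ranks within each group.
R_1 = 14 (n_1 = 3)
R_2 = 12 (n_2 = 3)
R_3 = 19 (n_3 = 3)
Step 3: H = 12/(N(N+1)) * sum(R_i^2/n_i) - 3(N+1)
     = 12/(9*10) * (14^2/3 + 12^2/3 + 19^2/3) - 3*10
     = 0.133333 * 233.667 - 30
     = 1.155556.
Step 4: Ties present; correction factor C = 1 - 12/(9^3 - 9) = 0.983333. Corrected H = 1.155556 / 0.983333 = 1.175141.
Step 5: Under H0, H ~ chi^2(2); p-value = 0.555676.
Step 6: alpha = 0.1. fail to reject H0.

H = 1.1751, df = 2, p = 0.555676, fail to reject H0.


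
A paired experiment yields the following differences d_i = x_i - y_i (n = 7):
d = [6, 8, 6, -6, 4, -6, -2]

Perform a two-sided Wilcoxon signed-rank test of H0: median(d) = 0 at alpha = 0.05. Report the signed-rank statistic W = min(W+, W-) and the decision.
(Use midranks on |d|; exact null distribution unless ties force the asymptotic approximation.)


Step 1: Drop any zero differences (none here) and take |d_i|.
|d| = [6, 8, 6, 6, 4, 6, 2]
Step 2: Midrank |d_i| (ties get averaged ranks).
ranks: |6|->4.5, |8|->7, |6|->4.5, |6|->4.5, |4|->2, |6|->4.5, |2|->1
Step 3: Attach original signs; sum ranks with positive sign and with negative sign.
W+ = 4.5 + 7 + 4.5 + 2 = 18
W- = 4.5 + 4.5 + 1 = 10
(Check: W+ + W- = 28 should equal n(n+1)/2 = 28.)
Step 4: Test statistic W = min(W+, W-) = 10.
Step 5: Ties in |d|, so use the tie-corrected normal approximation.
        E[W] = n(n+1)/4 = 7*8/4 = 14.
        Tie groups: |d|=6 (t=4); sum(t^3 - t) = 60.
        Var[W] = n(n+1)(2n+1)/24 - sum(t^3-t)/48 = 840/24 - 60/48 = 33.75.
        z = (W - E[W]) / sqrt(Var[W]) = (10 - 14) / 5.8095 = -0.6885.
        Two-sided p = 2*Phi(z) = 0.491119.
Step 6: alpha = 0.05. fail to reject H0.

W+ = 18, W- = 10, W = min = 10, p = 0.491119, fail to reject H0.


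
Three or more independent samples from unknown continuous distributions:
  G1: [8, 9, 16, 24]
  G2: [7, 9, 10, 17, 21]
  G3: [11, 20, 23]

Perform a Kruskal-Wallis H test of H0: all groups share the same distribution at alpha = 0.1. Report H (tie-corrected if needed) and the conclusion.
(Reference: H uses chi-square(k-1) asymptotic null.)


Step 1: Combine all N = 12 observations and assign midranks.
sorted (value, group, rank): (7,G2,1), (8,G1,2), (9,G1,3.5), (9,G2,3.5), (10,G2,5), (11,G3,6), (16,G1,7), (17,G2,8), (20,G3,9), (21,G2,10), (23,G3,11), (24,G1,12)
Step 2: Sum ranks within each group.
R_1 = 24.5 (n_1 = 4)
R_2 = 27.5 (n_2 = 5)
R_3 = 26 (n_3 = 3)
Step 3: H = 12/(N(N+1)) * sum(R_i^2/n_i) - 3(N+1)
     = 12/(12*13) * (24.5^2/4 + 27.5^2/5 + 26^2/3) - 3*13
     = 0.076923 * 526.646 - 39
     = 1.511218.
Step 4: Ties present; correction factor C = 1 - 6/(12^3 - 12) = 0.996503. Corrected H = 1.511218 / 0.996503 = 1.516520.
Step 5: Under H0, H ~ chi^2(2); p-value = 0.468481.
Step 6: alpha = 0.1. fail to reject H0.

H = 1.5165, df = 2, p = 0.468481, fail to reject H0.


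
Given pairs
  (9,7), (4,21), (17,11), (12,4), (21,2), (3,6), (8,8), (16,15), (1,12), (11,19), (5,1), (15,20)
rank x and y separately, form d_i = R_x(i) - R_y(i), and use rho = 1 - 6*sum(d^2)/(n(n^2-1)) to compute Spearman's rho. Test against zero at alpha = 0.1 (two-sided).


Step 1: Rank x and y separately (midranks; no ties here).
rank(x): 9->6, 4->3, 17->11, 12->8, 21->12, 3->2, 8->5, 16->10, 1->1, 11->7, 5->4, 15->9
rank(y): 7->5, 21->12, 11->7, 4->3, 2->2, 6->4, 8->6, 15->9, 12->8, 19->10, 1->1, 20->11
Step 2: d_i = R_x(i) - R_y(i); compute d_i^2.
  (6-5)^2=1, (3-12)^2=81, (11-7)^2=16, (8-3)^2=25, (12-2)^2=100, (2-4)^2=4, (5-6)^2=1, (10-9)^2=1, (1-8)^2=49, (7-10)^2=9, (4-1)^2=9, (9-11)^2=4
sum(d^2) = 300.
Step 3: rho = 1 - 6*300 / (12*(12^2 - 1)) = 1 - 1800/1716 = -0.048951.
Step 4: Under H0, t = rho * sqrt((n-2)/(1-rho^2)) = -0.1550 ~ t(10).
Step 5: Two-sided p-value from the t-distribution with 10 df = 0.879919.
Step 6: alpha = 0.1. fail to reject H0.

rho = -0.0490, p = 0.879919, fail to reject H0 at alpha = 0.1.


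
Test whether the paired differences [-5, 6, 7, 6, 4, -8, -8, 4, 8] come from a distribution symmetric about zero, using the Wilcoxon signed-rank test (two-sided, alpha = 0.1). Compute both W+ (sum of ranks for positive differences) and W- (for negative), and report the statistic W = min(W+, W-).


Step 1: Drop any zero differences (none here) and take |d_i|.
|d| = [5, 6, 7, 6, 4, 8, 8, 4, 8]
Step 2: Midrank |d_i| (ties get averaged ranks).
ranks: |5|->3, |6|->4.5, |7|->6, |6|->4.5, |4|->1.5, |8|->8, |8|->8, |4|->1.5, |8|->8
Step 3: Attach original signs; sum ranks with positive sign and with negative sign.
W+ = 4.5 + 6 + 4.5 + 1.5 + 1.5 + 8 = 26
W- = 3 + 8 + 8 = 19
(Check: W+ + W- = 45 should equal n(n+1)/2 = 45.)
Step 4: Test statistic W = min(W+, W-) = 19.
Step 5: Ties in |d|, so use the tie-corrected normal approximation.
        E[W] = n(n+1)/4 = 9*10/4 = 22.5.
        Tie groups: |d|=4 (t=2), |d|=6 (t=2), |d|=8 (t=3); sum(t^3 - t) = 36.
        Var[W] = n(n+1)(2n+1)/24 - sum(t^3-t)/48 = 1710/24 - 36/48 = 70.5.
        z = (W - E[W]) / sqrt(Var[W]) = (19 - 22.5) / 8.3964 = -0.4168.
        Two-sided p = 2*Phi(z) = 0.676793.
Step 6: alpha = 0.1. fail to reject H0.

W+ = 26, W- = 19, W = min = 19, p = 0.676793, fail to reject H0.


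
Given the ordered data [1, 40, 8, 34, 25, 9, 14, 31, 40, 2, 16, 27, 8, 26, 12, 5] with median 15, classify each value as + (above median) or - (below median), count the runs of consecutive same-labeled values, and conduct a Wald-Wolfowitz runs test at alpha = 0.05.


Step 1: Compute median = 15; label A = above, B = below.
Labels in order: BABAABBAABAABABB  (n_A = 8, n_B = 8)
Step 2: Count runs R = 11.
Step 3: Under H0 (random ordering), E[R] = 2*n_A*n_B/(n_A+n_B) + 1 = 2*8*8/16 + 1 = 9.0000.
        Var[R] = 2*n_A*n_B*(2*n_A*n_B - n_A - n_B) / ((n_A+n_B)^2 * (n_A+n_B-1)) = 14336/3840 = 3.7333.
        SD[R] = 1.9322.
Step 4: Continuity-corrected z = (R - 0.5 - E[R]) / SD[R] = (11 - 0.5 - 9.0000) / 1.9322 = 0.7763.
Step 5: Two-sided p-value via normal approximation = 2*(1 - Phi(|z|)) = 0.437558.
Step 6: alpha = 0.05. fail to reject H0.

R = 11, z = 0.7763, p = 0.437558, fail to reject H0.


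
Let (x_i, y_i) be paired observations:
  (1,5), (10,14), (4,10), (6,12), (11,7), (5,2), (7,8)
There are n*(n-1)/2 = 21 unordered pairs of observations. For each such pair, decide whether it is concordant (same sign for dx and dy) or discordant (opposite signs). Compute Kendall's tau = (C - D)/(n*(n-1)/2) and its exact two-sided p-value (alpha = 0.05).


Step 1: Enumerate the 21 unordered pairs (i,j) with i<j and classify each by sign(x_j-x_i) * sign(y_j-y_i).
  (1,2):dx=+9,dy=+9->C; (1,3):dx=+3,dy=+5->C; (1,4):dx=+5,dy=+7->C; (1,5):dx=+10,dy=+2->C
  (1,6):dx=+4,dy=-3->D; (1,7):dx=+6,dy=+3->C; (2,3):dx=-6,dy=-4->C; (2,4):dx=-4,dy=-2->C
  (2,5):dx=+1,dy=-7->D; (2,6):dx=-5,dy=-12->C; (2,7):dx=-3,dy=-6->C; (3,4):dx=+2,dy=+2->C
  (3,5):dx=+7,dy=-3->D; (3,6):dx=+1,dy=-8->D; (3,7):dx=+3,dy=-2->D; (4,5):dx=+5,dy=-5->D
  (4,6):dx=-1,dy=-10->C; (4,7):dx=+1,dy=-4->D; (5,6):dx=-6,dy=-5->C; (5,7):dx=-4,dy=+1->D
  (6,7):dx=+2,dy=+6->C
Step 2: C = 13, D = 8, total pairs = 21.
Step 3: tau = (C - D)/(n(n-1)/2) = (13 - 8)/21 = 0.238095.
Step 4: Exact two-sided p-value (enumerate n! = 5040 permutations of y under H0): p = 0.561905.
Step 5: alpha = 0.05. fail to reject H0.

tau_b = 0.2381 (C=13, D=8), p = 0.561905, fail to reject H0.


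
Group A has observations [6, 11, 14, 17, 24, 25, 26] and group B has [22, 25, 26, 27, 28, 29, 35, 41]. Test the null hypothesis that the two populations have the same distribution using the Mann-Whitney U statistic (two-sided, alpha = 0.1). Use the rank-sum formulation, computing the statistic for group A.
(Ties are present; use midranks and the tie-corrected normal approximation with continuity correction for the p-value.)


Step 1: Combine and sort all 15 observations; assign midranks.
sorted (value, group): (6,X), (11,X), (14,X), (17,X), (22,Y), (24,X), (25,X), (25,Y), (26,X), (26,Y), (27,Y), (28,Y), (29,Y), (35,Y), (41,Y)
ranks: 6->1, 11->2, 14->3, 17->4, 22->5, 24->6, 25->7.5, 25->7.5, 26->9.5, 26->9.5, 27->11, 28->12, 29->13, 35->14, 41->15
Step 2: Rank sum for X: R1 = 1 + 2 + 3 + 4 + 6 + 7.5 + 9.5 = 33.
Step 3: U_X = R1 - n1(n1+1)/2 = 33 - 7*8/2 = 33 - 28 = 5.
       U_Y = n1*n2 - U_X = 56 - 5 = 51.
Step 4: Ties are present, so use the tie-corrected normal approximation (with continuity correction) for the p-value.
Step 5: p-value = 0.009093; compare to alpha = 0.1. reject H0.

U_X = 5, p = 0.009093, reject H0 at alpha = 0.1.


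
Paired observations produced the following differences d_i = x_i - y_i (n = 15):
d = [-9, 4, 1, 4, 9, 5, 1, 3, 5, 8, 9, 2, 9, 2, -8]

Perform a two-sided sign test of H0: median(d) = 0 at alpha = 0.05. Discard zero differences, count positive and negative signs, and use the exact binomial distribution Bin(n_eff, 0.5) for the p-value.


Step 1: Discard zero differences. Original n = 15; n_eff = number of nonzero differences = 15.
Nonzero differences (with sign): -9, +4, +1, +4, +9, +5, +1, +3, +5, +8, +9, +2, +9, +2, -8
Step 2: Count signs: positive = 13, negative = 2.
Step 3: Under H0: P(positive) = 0.5, so the number of positives S ~ Bin(15, 0.5).
Step 4: Two-sided exact p-value = sum of Bin(15,0.5) probabilities at or below the observed probability = 0.007385.
Step 5: alpha = 0.05. reject H0.

n_eff = 15, pos = 13, neg = 2, p = 0.007385, reject H0.


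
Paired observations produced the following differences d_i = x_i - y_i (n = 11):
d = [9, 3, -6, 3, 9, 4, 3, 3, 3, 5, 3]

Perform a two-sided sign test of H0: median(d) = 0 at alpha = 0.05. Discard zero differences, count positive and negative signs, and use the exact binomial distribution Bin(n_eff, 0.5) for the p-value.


Step 1: Discard zero differences. Original n = 11; n_eff = number of nonzero differences = 11.
Nonzero differences (with sign): +9, +3, -6, +3, +9, +4, +3, +3, +3, +5, +3
Step 2: Count signs: positive = 10, negative = 1.
Step 3: Under H0: P(positive) = 0.5, so the number of positives S ~ Bin(11, 0.5).
Step 4: Two-sided exact p-value = sum of Bin(11,0.5) probabilities at or below the observed probability = 0.011719.
Step 5: alpha = 0.05. reject H0.

n_eff = 11, pos = 10, neg = 1, p = 0.011719, reject H0.


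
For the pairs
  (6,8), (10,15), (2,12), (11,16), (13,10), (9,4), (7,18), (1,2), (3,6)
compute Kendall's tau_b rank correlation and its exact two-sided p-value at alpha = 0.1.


Step 1: Enumerate the 36 unordered pairs (i,j) with i<j and classify each by sign(x_j-x_i) * sign(y_j-y_i).
  (1,2):dx=+4,dy=+7->C; (1,3):dx=-4,dy=+4->D; (1,4):dx=+5,dy=+8->C; (1,5):dx=+7,dy=+2->C
  (1,6):dx=+3,dy=-4->D; (1,7):dx=+1,dy=+10->C; (1,8):dx=-5,dy=-6->C; (1,9):dx=-3,dy=-2->C
  (2,3):dx=-8,dy=-3->C; (2,4):dx=+1,dy=+1->C; (2,5):dx=+3,dy=-5->D; (2,6):dx=-1,dy=-11->C
  (2,7):dx=-3,dy=+3->D; (2,8):dx=-9,dy=-13->C; (2,9):dx=-7,dy=-9->C; (3,4):dx=+9,dy=+4->C
  (3,5):dx=+11,dy=-2->D; (3,6):dx=+7,dy=-8->D; (3,7):dx=+5,dy=+6->C; (3,8):dx=-1,dy=-10->C
  (3,9):dx=+1,dy=-6->D; (4,5):dx=+2,dy=-6->D; (4,6):dx=-2,dy=-12->C; (4,7):dx=-4,dy=+2->D
  (4,8):dx=-10,dy=-14->C; (4,9):dx=-8,dy=-10->C; (5,6):dx=-4,dy=-6->C; (5,7):dx=-6,dy=+8->D
  (5,8):dx=-12,dy=-8->C; (5,9):dx=-10,dy=-4->C; (6,7):dx=-2,dy=+14->D; (6,8):dx=-8,dy=-2->C
  (6,9):dx=-6,dy=+2->D; (7,8):dx=-6,dy=-16->C; (7,9):dx=-4,dy=-12->C; (8,9):dx=+2,dy=+4->C
Step 2: C = 24, D = 12, total pairs = 36.
Step 3: tau = (C - D)/(n(n-1)/2) = (24 - 12)/36 = 0.333333.
Step 4: Exact two-sided p-value (enumerate n! = 362880 permutations of y under H0): p = 0.259518.
Step 5: alpha = 0.1. fail to reject H0.

tau_b = 0.3333 (C=24, D=12), p = 0.259518, fail to reject H0.


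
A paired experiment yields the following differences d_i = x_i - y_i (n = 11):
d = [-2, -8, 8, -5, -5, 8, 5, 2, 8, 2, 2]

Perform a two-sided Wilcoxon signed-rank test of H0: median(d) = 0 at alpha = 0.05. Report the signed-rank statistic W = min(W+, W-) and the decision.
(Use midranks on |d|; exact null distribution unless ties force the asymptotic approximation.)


Step 1: Drop any zero differences (none here) and take |d_i|.
|d| = [2, 8, 8, 5, 5, 8, 5, 2, 8, 2, 2]
Step 2: Midrank |d_i| (ties get averaged ranks).
ranks: |2|->2.5, |8|->9.5, |8|->9.5, |5|->6, |5|->6, |8|->9.5, |5|->6, |2|->2.5, |8|->9.5, |2|->2.5, |2|->2.5
Step 3: Attach original signs; sum ranks with positive sign and with negative sign.
W+ = 9.5 + 9.5 + 6 + 2.5 + 9.5 + 2.5 + 2.5 = 42
W- = 2.5 + 9.5 + 6 + 6 = 24
(Check: W+ + W- = 66 should equal n(n+1)/2 = 66.)
Step 4: Test statistic W = min(W+, W-) = 24.
Step 5: Ties in |d|, so use the tie-corrected normal approximation.
        E[W] = n(n+1)/4 = 11*12/4 = 33.
        Tie groups: |d|=2 (t=4), |d|=5 (t=3), |d|=8 (t=4); sum(t^3 - t) = 144.
        Var[W] = n(n+1)(2n+1)/24 - sum(t^3-t)/48 = 3036/24 - 144/48 = 123.5.
        z = (W - E[W]) / sqrt(Var[W]) = (24 - 33) / 11.1131 = -0.8099.
        Two-sided p = 2*Phi(z) = 0.418022.
Step 6: alpha = 0.05. fail to reject H0.

W+ = 42, W- = 24, W = min = 24, p = 0.418022, fail to reject H0.


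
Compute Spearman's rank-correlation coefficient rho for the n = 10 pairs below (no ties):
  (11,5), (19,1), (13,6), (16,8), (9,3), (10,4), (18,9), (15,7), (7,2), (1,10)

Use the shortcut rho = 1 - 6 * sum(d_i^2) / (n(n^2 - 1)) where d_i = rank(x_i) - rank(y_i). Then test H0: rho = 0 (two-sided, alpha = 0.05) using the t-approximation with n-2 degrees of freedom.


Step 1: Rank x and y separately (midranks; no ties here).
rank(x): 11->5, 19->10, 13->6, 16->8, 9->3, 10->4, 18->9, 15->7, 7->2, 1->1
rank(y): 5->5, 1->1, 6->6, 8->8, 3->3, 4->4, 9->9, 7->7, 2->2, 10->10
Step 2: d_i = R_x(i) - R_y(i); compute d_i^2.
  (5-5)^2=0, (10-1)^2=81, (6-6)^2=0, (8-8)^2=0, (3-3)^2=0, (4-4)^2=0, (9-9)^2=0, (7-7)^2=0, (2-2)^2=0, (1-10)^2=81
sum(d^2) = 162.
Step 3: rho = 1 - 6*162 / (10*(10^2 - 1)) = 1 - 972/990 = 0.018182.
Step 4: Under H0, t = rho * sqrt((n-2)/(1-rho^2)) = 0.0514 ~ t(8).
Step 5: Two-sided p-value from the t-distribution with 8 df = 0.960240.
Step 6: alpha = 0.05. fail to reject H0.

rho = 0.0182, p = 0.960240, fail to reject H0 at alpha = 0.05.


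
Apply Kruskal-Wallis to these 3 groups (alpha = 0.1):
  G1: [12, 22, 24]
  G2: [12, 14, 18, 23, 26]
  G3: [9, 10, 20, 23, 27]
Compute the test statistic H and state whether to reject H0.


Step 1: Combine all N = 13 observations and assign midranks.
sorted (value, group, rank): (9,G3,1), (10,G3,2), (12,G1,3.5), (12,G2,3.5), (14,G2,5), (18,G2,6), (20,G3,7), (22,G1,8), (23,G2,9.5), (23,G3,9.5), (24,G1,11), (26,G2,12), (27,G3,13)
Step 2: Sum ranks within each group.
R_1 = 22.5 (n_1 = 3)
R_2 = 36 (n_2 = 5)
R_3 = 32.5 (n_3 = 5)
Step 3: H = 12/(N(N+1)) * sum(R_i^2/n_i) - 3(N+1)
     = 12/(13*14) * (22.5^2/3 + 36^2/5 + 32.5^2/5) - 3*14
     = 0.065934 * 639.2 - 42
     = 0.145055.
Step 4: Ties present; correction factor C = 1 - 12/(13^3 - 13) = 0.994505. Corrected H = 0.145055 / 0.994505 = 0.145856.
Step 5: Under H0, H ~ chi^2(2); p-value = 0.929668.
Step 6: alpha = 0.1. fail to reject H0.

H = 0.1459, df = 2, p = 0.929668, fail to reject H0.


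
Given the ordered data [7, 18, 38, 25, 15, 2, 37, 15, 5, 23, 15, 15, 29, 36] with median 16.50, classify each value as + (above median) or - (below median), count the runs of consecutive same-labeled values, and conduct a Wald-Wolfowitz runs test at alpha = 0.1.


Step 1: Compute median = 16.50; label A = above, B = below.
Labels in order: BAAABBABBABBAA  (n_A = 7, n_B = 7)
Step 2: Count runs R = 8.
Step 3: Under H0 (random ordering), E[R] = 2*n_A*n_B/(n_A+n_B) + 1 = 2*7*7/14 + 1 = 8.0000.
        Var[R] = 2*n_A*n_B*(2*n_A*n_B - n_A - n_B) / ((n_A+n_B)^2 * (n_A+n_B-1)) = 8232/2548 = 3.2308.
        SD[R] = 1.7974.
Step 4: R = E[R], so z = 0 with no continuity correction.
Step 5: Two-sided p-value via normal approximation = 2*(1 - Phi(|z|)) = 1.000000.
Step 6: alpha = 0.1. fail to reject H0.

R = 8, z = 0.0000, p = 1.000000, fail to reject H0.


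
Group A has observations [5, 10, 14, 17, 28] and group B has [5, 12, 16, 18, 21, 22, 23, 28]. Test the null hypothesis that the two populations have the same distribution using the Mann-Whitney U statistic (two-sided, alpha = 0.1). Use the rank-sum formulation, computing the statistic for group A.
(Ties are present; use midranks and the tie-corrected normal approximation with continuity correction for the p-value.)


Step 1: Combine and sort all 13 observations; assign midranks.
sorted (value, group): (5,X), (5,Y), (10,X), (12,Y), (14,X), (16,Y), (17,X), (18,Y), (21,Y), (22,Y), (23,Y), (28,X), (28,Y)
ranks: 5->1.5, 5->1.5, 10->3, 12->4, 14->5, 16->6, 17->7, 18->8, 21->9, 22->10, 23->11, 28->12.5, 28->12.5
Step 2: Rank sum for X: R1 = 1.5 + 3 + 5 + 7 + 12.5 = 29.
Step 3: U_X = R1 - n1(n1+1)/2 = 29 - 5*6/2 = 29 - 15 = 14.
       U_Y = n1*n2 - U_X = 40 - 14 = 26.
Step 4: Ties are present, so use the tie-corrected normal approximation (with continuity correction) for the p-value.
Step 5: p-value = 0.419471; compare to alpha = 0.1. fail to reject H0.

U_X = 14, p = 0.419471, fail to reject H0 at alpha = 0.1.


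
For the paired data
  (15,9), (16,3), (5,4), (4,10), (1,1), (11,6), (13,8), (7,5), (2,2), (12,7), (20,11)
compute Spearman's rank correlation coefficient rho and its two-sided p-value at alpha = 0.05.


Step 1: Rank x and y separately (midranks; no ties here).
rank(x): 15->9, 16->10, 5->4, 4->3, 1->1, 11->6, 13->8, 7->5, 2->2, 12->7, 20->11
rank(y): 9->9, 3->3, 4->4, 10->10, 1->1, 6->6, 8->8, 5->5, 2->2, 7->7, 11->11
Step 2: d_i = R_x(i) - R_y(i); compute d_i^2.
  (9-9)^2=0, (10-3)^2=49, (4-4)^2=0, (3-10)^2=49, (1-1)^2=0, (6-6)^2=0, (8-8)^2=0, (5-5)^2=0, (2-2)^2=0, (7-7)^2=0, (11-11)^2=0
sum(d^2) = 98.
Step 3: rho = 1 - 6*98 / (11*(11^2 - 1)) = 1 - 588/1320 = 0.554545.
Step 4: Under H0, t = rho * sqrt((n-2)/(1-rho^2)) = 1.9992 ~ t(9).
Step 5: Two-sided p-value from the t-distribution with 9 df = 0.076652.
Step 6: alpha = 0.05. fail to reject H0.

rho = 0.5545, p = 0.076652, fail to reject H0 at alpha = 0.05.


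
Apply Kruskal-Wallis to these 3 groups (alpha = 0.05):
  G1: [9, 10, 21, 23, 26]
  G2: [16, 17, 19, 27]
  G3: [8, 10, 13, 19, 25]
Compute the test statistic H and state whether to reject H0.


Step 1: Combine all N = 14 observations and assign midranks.
sorted (value, group, rank): (8,G3,1), (9,G1,2), (10,G1,3.5), (10,G3,3.5), (13,G3,5), (16,G2,6), (17,G2,7), (19,G2,8.5), (19,G3,8.5), (21,G1,10), (23,G1,11), (25,G3,12), (26,G1,13), (27,G2,14)
Step 2: Sum ranks within each group.
R_1 = 39.5 (n_1 = 5)
R_2 = 35.5 (n_2 = 4)
R_3 = 30 (n_3 = 5)
Step 3: H = 12/(N(N+1)) * sum(R_i^2/n_i) - 3(N+1)
     = 12/(14*15) * (39.5^2/5 + 35.5^2/4 + 30^2/5) - 3*15
     = 0.057143 * 807.112 - 45
     = 1.120714.
Step 4: Ties present; correction factor C = 1 - 12/(14^3 - 14) = 0.995604. Corrected H = 1.120714 / 0.995604 = 1.125662.
Step 5: Under H0, H ~ chi^2(2); p-value = 0.569594.
Step 6: alpha = 0.05. fail to reject H0.

H = 1.1257, df = 2, p = 0.569594, fail to reject H0.


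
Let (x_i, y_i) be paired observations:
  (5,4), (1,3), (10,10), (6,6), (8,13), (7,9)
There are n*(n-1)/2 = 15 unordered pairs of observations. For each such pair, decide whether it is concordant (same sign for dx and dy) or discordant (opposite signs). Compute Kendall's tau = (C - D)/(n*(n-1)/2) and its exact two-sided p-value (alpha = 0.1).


Step 1: Enumerate the 15 unordered pairs (i,j) with i<j and classify each by sign(x_j-x_i) * sign(y_j-y_i).
  (1,2):dx=-4,dy=-1->C; (1,3):dx=+5,dy=+6->C; (1,4):dx=+1,dy=+2->C; (1,5):dx=+3,dy=+9->C
  (1,6):dx=+2,dy=+5->C; (2,3):dx=+9,dy=+7->C; (2,4):dx=+5,dy=+3->C; (2,5):dx=+7,dy=+10->C
  (2,6):dx=+6,dy=+6->C; (3,4):dx=-4,dy=-4->C; (3,5):dx=-2,dy=+3->D; (3,6):dx=-3,dy=-1->C
  (4,5):dx=+2,dy=+7->C; (4,6):dx=+1,dy=+3->C; (5,6):dx=-1,dy=-4->C
Step 2: C = 14, D = 1, total pairs = 15.
Step 3: tau = (C - D)/(n(n-1)/2) = (14 - 1)/15 = 0.866667.
Step 4: Exact two-sided p-value (enumerate n! = 720 permutations of y under H0): p = 0.016667.
Step 5: alpha = 0.1. reject H0.

tau_b = 0.8667 (C=14, D=1), p = 0.016667, reject H0.


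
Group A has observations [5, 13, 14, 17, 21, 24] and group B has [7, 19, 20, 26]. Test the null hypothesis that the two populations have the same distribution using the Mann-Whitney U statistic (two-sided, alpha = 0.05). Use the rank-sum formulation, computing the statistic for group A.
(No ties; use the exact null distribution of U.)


Step 1: Combine and sort all 10 observations; assign midranks.
sorted (value, group): (5,X), (7,Y), (13,X), (14,X), (17,X), (19,Y), (20,Y), (21,X), (24,X), (26,Y)
ranks: 5->1, 7->2, 13->3, 14->4, 17->5, 19->6, 20->7, 21->8, 24->9, 26->10
Step 2: Rank sum for X: R1 = 1 + 3 + 4 + 5 + 8 + 9 = 30.
Step 3: U_X = R1 - n1(n1+1)/2 = 30 - 6*7/2 = 30 - 21 = 9.
       U_Y = n1*n2 - U_X = 24 - 9 = 15.
Step 4: No ties, so the exact null distribution of U (based on enumerating the C(10,6) = 210 equally likely rank assignments) gives the two-sided p-value.
Step 5: p-value = 0.609524; compare to alpha = 0.05. fail to reject H0.

U_X = 9, p = 0.609524, fail to reject H0 at alpha = 0.05.


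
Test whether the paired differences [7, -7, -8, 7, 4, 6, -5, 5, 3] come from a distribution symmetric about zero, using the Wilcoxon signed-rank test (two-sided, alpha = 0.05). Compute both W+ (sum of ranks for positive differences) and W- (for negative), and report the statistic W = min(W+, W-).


Step 1: Drop any zero differences (none here) and take |d_i|.
|d| = [7, 7, 8, 7, 4, 6, 5, 5, 3]
Step 2: Midrank |d_i| (ties get averaged ranks).
ranks: |7|->7, |7|->7, |8|->9, |7|->7, |4|->2, |6|->5, |5|->3.5, |5|->3.5, |3|->1
Step 3: Attach original signs; sum ranks with positive sign and with negative sign.
W+ = 7 + 7 + 2 + 5 + 3.5 + 1 = 25.5
W- = 7 + 9 + 3.5 = 19.5
(Check: W+ + W- = 45 should equal n(n+1)/2 = 45.)
Step 4: Test statistic W = min(W+, W-) = 19.5.
Step 5: Ties in |d|, so use the tie-corrected normal approximation.
        E[W] = n(n+1)/4 = 9*10/4 = 22.5.
        Tie groups: |d|=5 (t=2), |d|=7 (t=3); sum(t^3 - t) = 30.
        Var[W] = n(n+1)(2n+1)/24 - sum(t^3-t)/48 = 1710/24 - 30/48 = 70.625.
        z = (W - E[W]) / sqrt(Var[W]) = (19.5 - 22.5) / 8.4039 = -0.3570.
        Two-sided p = 2*Phi(z) = 0.721108.
Step 6: alpha = 0.05. fail to reject H0.

W+ = 25.5, W- = 19.5, W = min = 19.5, p = 0.721108, fail to reject H0.


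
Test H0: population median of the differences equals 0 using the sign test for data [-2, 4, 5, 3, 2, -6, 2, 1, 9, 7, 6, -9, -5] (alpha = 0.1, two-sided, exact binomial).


Step 1: Discard zero differences. Original n = 13; n_eff = number of nonzero differences = 13.
Nonzero differences (with sign): -2, +4, +5, +3, +2, -6, +2, +1, +9, +7, +6, -9, -5
Step 2: Count signs: positive = 9, negative = 4.
Step 3: Under H0: P(positive) = 0.5, so the number of positives S ~ Bin(13, 0.5).
Step 4: Two-sided exact p-value = sum of Bin(13,0.5) probabilities at or below the observed probability = 0.266846.
Step 5: alpha = 0.1. fail to reject H0.

n_eff = 13, pos = 9, neg = 4, p = 0.266846, fail to reject H0.


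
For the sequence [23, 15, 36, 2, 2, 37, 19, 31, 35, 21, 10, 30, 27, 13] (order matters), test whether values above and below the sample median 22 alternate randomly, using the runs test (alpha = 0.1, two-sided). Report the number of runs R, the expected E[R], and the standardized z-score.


Step 1: Compute median = 22; label A = above, B = below.
Labels in order: ABABBABAABBAAB  (n_A = 7, n_B = 7)
Step 2: Count runs R = 10.
Step 3: Under H0 (random ordering), E[R] = 2*n_A*n_B/(n_A+n_B) + 1 = 2*7*7/14 + 1 = 8.0000.
        Var[R] = 2*n_A*n_B*(2*n_A*n_B - n_A - n_B) / ((n_A+n_B)^2 * (n_A+n_B-1)) = 8232/2548 = 3.2308.
        SD[R] = 1.7974.
Step 4: Continuity-corrected z = (R - 0.5 - E[R]) / SD[R] = (10 - 0.5 - 8.0000) / 1.7974 = 0.8345.
Step 5: Two-sided p-value via normal approximation = 2*(1 - Phi(|z|)) = 0.403986.
Step 6: alpha = 0.1. fail to reject H0.

R = 10, z = 0.8345, p = 0.403986, fail to reject H0.


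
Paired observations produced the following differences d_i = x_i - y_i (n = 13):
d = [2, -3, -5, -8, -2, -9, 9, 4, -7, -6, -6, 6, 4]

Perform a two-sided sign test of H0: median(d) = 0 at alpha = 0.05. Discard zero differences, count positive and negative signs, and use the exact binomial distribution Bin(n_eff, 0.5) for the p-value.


Step 1: Discard zero differences. Original n = 13; n_eff = number of nonzero differences = 13.
Nonzero differences (with sign): +2, -3, -5, -8, -2, -9, +9, +4, -7, -6, -6, +6, +4
Step 2: Count signs: positive = 5, negative = 8.
Step 3: Under H0: P(positive) = 0.5, so the number of positives S ~ Bin(13, 0.5).
Step 4: Two-sided exact p-value = sum of Bin(13,0.5) probabilities at or below the observed probability = 0.581055.
Step 5: alpha = 0.05. fail to reject H0.

n_eff = 13, pos = 5, neg = 8, p = 0.581055, fail to reject H0.


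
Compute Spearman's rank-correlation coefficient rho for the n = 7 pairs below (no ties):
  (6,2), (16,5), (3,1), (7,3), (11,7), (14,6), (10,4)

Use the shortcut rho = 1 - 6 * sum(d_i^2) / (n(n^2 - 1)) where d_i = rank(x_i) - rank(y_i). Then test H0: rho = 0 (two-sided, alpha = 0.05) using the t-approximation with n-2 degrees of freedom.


Step 1: Rank x and y separately (midranks; no ties here).
rank(x): 6->2, 16->7, 3->1, 7->3, 11->5, 14->6, 10->4
rank(y): 2->2, 5->5, 1->1, 3->3, 7->7, 6->6, 4->4
Step 2: d_i = R_x(i) - R_y(i); compute d_i^2.
  (2-2)^2=0, (7-5)^2=4, (1-1)^2=0, (3-3)^2=0, (5-7)^2=4, (6-6)^2=0, (4-4)^2=0
sum(d^2) = 8.
Step 3: rho = 1 - 6*8 / (7*(7^2 - 1)) = 1 - 48/336 = 0.857143.
Step 4: Under H0, t = rho * sqrt((n-2)/(1-rho^2)) = 3.7210 ~ t(5).
Step 5: Two-sided p-value from the t-distribution with 5 df = 0.013697.
Step 6: alpha = 0.05. reject H0.

rho = 0.8571, p = 0.013697, reject H0 at alpha = 0.05.


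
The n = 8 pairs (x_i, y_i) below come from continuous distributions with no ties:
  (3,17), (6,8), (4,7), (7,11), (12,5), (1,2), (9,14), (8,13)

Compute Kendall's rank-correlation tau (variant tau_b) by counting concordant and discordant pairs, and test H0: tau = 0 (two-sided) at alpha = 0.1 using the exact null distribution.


Step 1: Enumerate the 28 unordered pairs (i,j) with i<j and classify each by sign(x_j-x_i) * sign(y_j-y_i).
  (1,2):dx=+3,dy=-9->D; (1,3):dx=+1,dy=-10->D; (1,4):dx=+4,dy=-6->D; (1,5):dx=+9,dy=-12->D
  (1,6):dx=-2,dy=-15->C; (1,7):dx=+6,dy=-3->D; (1,8):dx=+5,dy=-4->D; (2,3):dx=-2,dy=-1->C
  (2,4):dx=+1,dy=+3->C; (2,5):dx=+6,dy=-3->D; (2,6):dx=-5,dy=-6->C; (2,7):dx=+3,dy=+6->C
  (2,8):dx=+2,dy=+5->C; (3,4):dx=+3,dy=+4->C; (3,5):dx=+8,dy=-2->D; (3,6):dx=-3,dy=-5->C
  (3,7):dx=+5,dy=+7->C; (3,8):dx=+4,dy=+6->C; (4,5):dx=+5,dy=-6->D; (4,6):dx=-6,dy=-9->C
  (4,7):dx=+2,dy=+3->C; (4,8):dx=+1,dy=+2->C; (5,6):dx=-11,dy=-3->C; (5,7):dx=-3,dy=+9->D
  (5,8):dx=-4,dy=+8->D; (6,7):dx=+8,dy=+12->C; (6,8):dx=+7,dy=+11->C; (7,8):dx=-1,dy=-1->C
Step 2: C = 17, D = 11, total pairs = 28.
Step 3: tau = (C - D)/(n(n-1)/2) = (17 - 11)/28 = 0.214286.
Step 4: Exact two-sided p-value (enumerate n! = 40320 permutations of y under H0): p = 0.548413.
Step 5: alpha = 0.1. fail to reject H0.

tau_b = 0.2143 (C=17, D=11), p = 0.548413, fail to reject H0.


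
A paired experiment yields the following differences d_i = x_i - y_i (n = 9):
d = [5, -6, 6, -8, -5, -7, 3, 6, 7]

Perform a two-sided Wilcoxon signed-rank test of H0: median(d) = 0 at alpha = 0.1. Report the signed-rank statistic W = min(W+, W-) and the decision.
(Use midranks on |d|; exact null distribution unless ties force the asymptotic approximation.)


Step 1: Drop any zero differences (none here) and take |d_i|.
|d| = [5, 6, 6, 8, 5, 7, 3, 6, 7]
Step 2: Midrank |d_i| (ties get averaged ranks).
ranks: |5|->2.5, |6|->5, |6|->5, |8|->9, |5|->2.5, |7|->7.5, |3|->1, |6|->5, |7|->7.5
Step 3: Attach original signs; sum ranks with positive sign and with negative sign.
W+ = 2.5 + 5 + 1 + 5 + 7.5 = 21
W- = 5 + 9 + 2.5 + 7.5 = 24
(Check: W+ + W- = 45 should equal n(n+1)/2 = 45.)
Step 4: Test statistic W = min(W+, W-) = 21.
Step 5: Ties in |d|, so use the tie-corrected normal approximation.
        E[W] = n(n+1)/4 = 9*10/4 = 22.5.
        Tie groups: |d|=5 (t=2), |d|=6 (t=3), |d|=7 (t=2); sum(t^3 - t) = 36.
        Var[W] = n(n+1)(2n+1)/24 - sum(t^3-t)/48 = 1710/24 - 36/48 = 70.5.
        z = (W - E[W]) / sqrt(Var[W]) = (21 - 22.5) / 8.3964 = -0.1786.
        Two-sided p = 2*Phi(z) = 0.858215.
Step 6: alpha = 0.1. fail to reject H0.

W+ = 21, W- = 24, W = min = 21, p = 0.858215, fail to reject H0.


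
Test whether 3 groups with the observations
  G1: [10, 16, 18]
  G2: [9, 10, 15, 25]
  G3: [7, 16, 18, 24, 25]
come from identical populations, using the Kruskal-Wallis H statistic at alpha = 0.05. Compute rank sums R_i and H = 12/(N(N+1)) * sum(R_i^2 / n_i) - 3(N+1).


Step 1: Combine all N = 12 observations and assign midranks.
sorted (value, group, rank): (7,G3,1), (9,G2,2), (10,G1,3.5), (10,G2,3.5), (15,G2,5), (16,G1,6.5), (16,G3,6.5), (18,G1,8.5), (18,G3,8.5), (24,G3,10), (25,G2,11.5), (25,G3,11.5)
Step 2: Sum ranks within each group.
R_1 = 18.5 (n_1 = 3)
R_2 = 22 (n_2 = 4)
R_3 = 37.5 (n_3 = 5)
Step 3: H = 12/(N(N+1)) * sum(R_i^2/n_i) - 3(N+1)
     = 12/(12*13) * (18.5^2/3 + 22^2/4 + 37.5^2/5) - 3*13
     = 0.076923 * 516.333 - 39
     = 0.717949.
Step 4: Ties present; correction factor C = 1 - 24/(12^3 - 12) = 0.986014. Corrected H = 0.717949 / 0.986014 = 0.728132.
Step 5: Under H0, H ~ chi^2(2); p-value = 0.694845.
Step 6: alpha = 0.05. fail to reject H0.

H = 0.7281, df = 2, p = 0.694845, fail to reject H0.


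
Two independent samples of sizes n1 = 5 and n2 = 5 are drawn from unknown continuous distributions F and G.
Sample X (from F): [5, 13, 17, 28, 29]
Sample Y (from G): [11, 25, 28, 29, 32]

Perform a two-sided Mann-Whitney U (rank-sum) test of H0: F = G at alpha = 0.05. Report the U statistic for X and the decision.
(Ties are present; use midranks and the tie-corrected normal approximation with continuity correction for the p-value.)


Step 1: Combine and sort all 10 observations; assign midranks.
sorted (value, group): (5,X), (11,Y), (13,X), (17,X), (25,Y), (28,X), (28,Y), (29,X), (29,Y), (32,Y)
ranks: 5->1, 11->2, 13->3, 17->4, 25->5, 28->6.5, 28->6.5, 29->8.5, 29->8.5, 32->10
Step 2: Rank sum for X: R1 = 1 + 3 + 4 + 6.5 + 8.5 = 23.
Step 3: U_X = R1 - n1(n1+1)/2 = 23 - 5*6/2 = 23 - 15 = 8.
       U_Y = n1*n2 - U_X = 25 - 8 = 17.
Step 4: Ties are present, so use the tie-corrected normal approximation (with continuity correction) for the p-value.
Step 5: p-value = 0.400525; compare to alpha = 0.05. fail to reject H0.

U_X = 8, p = 0.400525, fail to reject H0 at alpha = 0.05.


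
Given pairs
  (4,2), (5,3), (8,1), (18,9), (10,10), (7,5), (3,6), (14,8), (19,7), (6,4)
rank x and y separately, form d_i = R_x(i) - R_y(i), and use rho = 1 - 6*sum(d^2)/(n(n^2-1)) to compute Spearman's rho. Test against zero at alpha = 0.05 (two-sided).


Step 1: Rank x and y separately (midranks; no ties here).
rank(x): 4->2, 5->3, 8->6, 18->9, 10->7, 7->5, 3->1, 14->8, 19->10, 6->4
rank(y): 2->2, 3->3, 1->1, 9->9, 10->10, 5->5, 6->6, 8->8, 7->7, 4->4
Step 2: d_i = R_x(i) - R_y(i); compute d_i^2.
  (2-2)^2=0, (3-3)^2=0, (6-1)^2=25, (9-9)^2=0, (7-10)^2=9, (5-5)^2=0, (1-6)^2=25, (8-8)^2=0, (10-7)^2=9, (4-4)^2=0
sum(d^2) = 68.
Step 3: rho = 1 - 6*68 / (10*(10^2 - 1)) = 1 - 408/990 = 0.587879.
Step 4: Under H0, t = rho * sqrt((n-2)/(1-rho^2)) = 2.0555 ~ t(8).
Step 5: Two-sided p-value from the t-distribution with 8 df = 0.073878.
Step 6: alpha = 0.05. fail to reject H0.

rho = 0.5879, p = 0.073878, fail to reject H0 at alpha = 0.05.


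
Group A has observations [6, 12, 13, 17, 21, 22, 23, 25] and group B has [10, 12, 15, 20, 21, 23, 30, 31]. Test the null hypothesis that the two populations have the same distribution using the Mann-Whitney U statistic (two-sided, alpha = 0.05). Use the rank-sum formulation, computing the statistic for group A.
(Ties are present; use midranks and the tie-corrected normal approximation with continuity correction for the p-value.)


Step 1: Combine and sort all 16 observations; assign midranks.
sorted (value, group): (6,X), (10,Y), (12,X), (12,Y), (13,X), (15,Y), (17,X), (20,Y), (21,X), (21,Y), (22,X), (23,X), (23,Y), (25,X), (30,Y), (31,Y)
ranks: 6->1, 10->2, 12->3.5, 12->3.5, 13->5, 15->6, 17->7, 20->8, 21->9.5, 21->9.5, 22->11, 23->12.5, 23->12.5, 25->14, 30->15, 31->16
Step 2: Rank sum for X: R1 = 1 + 3.5 + 5 + 7 + 9.5 + 11 + 12.5 + 14 = 63.5.
Step 3: U_X = R1 - n1(n1+1)/2 = 63.5 - 8*9/2 = 63.5 - 36 = 27.5.
       U_Y = n1*n2 - U_X = 64 - 27.5 = 36.5.
Step 4: Ties are present, so use the tie-corrected normal approximation (with continuity correction) for the p-value.
Step 5: p-value = 0.673745; compare to alpha = 0.05. fail to reject H0.

U_X = 27.5, p = 0.673745, fail to reject H0 at alpha = 0.05.


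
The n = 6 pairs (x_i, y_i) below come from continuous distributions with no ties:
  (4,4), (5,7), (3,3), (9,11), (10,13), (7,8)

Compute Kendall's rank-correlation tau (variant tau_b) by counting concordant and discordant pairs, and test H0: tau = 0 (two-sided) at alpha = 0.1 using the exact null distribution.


Step 1: Enumerate the 15 unordered pairs (i,j) with i<j and classify each by sign(x_j-x_i) * sign(y_j-y_i).
  (1,2):dx=+1,dy=+3->C; (1,3):dx=-1,dy=-1->C; (1,4):dx=+5,dy=+7->C; (1,5):dx=+6,dy=+9->C
  (1,6):dx=+3,dy=+4->C; (2,3):dx=-2,dy=-4->C; (2,4):dx=+4,dy=+4->C; (2,5):dx=+5,dy=+6->C
  (2,6):dx=+2,dy=+1->C; (3,4):dx=+6,dy=+8->C; (3,5):dx=+7,dy=+10->C; (3,6):dx=+4,dy=+5->C
  (4,5):dx=+1,dy=+2->C; (4,6):dx=-2,dy=-3->C; (5,6):dx=-3,dy=-5->C
Step 2: C = 15, D = 0, total pairs = 15.
Step 3: tau = (C - D)/(n(n-1)/2) = (15 - 0)/15 = 1.000000.
Step 4: Exact two-sided p-value (enumerate n! = 720 permutations of y under H0): p = 0.002778.
Step 5: alpha = 0.1. reject H0.

tau_b = 1.0000 (C=15, D=0), p = 0.002778, reject H0.


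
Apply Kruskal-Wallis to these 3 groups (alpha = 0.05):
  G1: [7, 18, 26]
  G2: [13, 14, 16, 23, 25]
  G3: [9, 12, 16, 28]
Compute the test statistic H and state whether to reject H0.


Step 1: Combine all N = 12 observations and assign midranks.
sorted (value, group, rank): (7,G1,1), (9,G3,2), (12,G3,3), (13,G2,4), (14,G2,5), (16,G2,6.5), (16,G3,6.5), (18,G1,8), (23,G2,9), (25,G2,10), (26,G1,11), (28,G3,12)
Step 2: Sum ranks within each group.
R_1 = 20 (n_1 = 3)
R_2 = 34.5 (n_2 = 5)
R_3 = 23.5 (n_3 = 4)
Step 3: H = 12/(N(N+1)) * sum(R_i^2/n_i) - 3(N+1)
     = 12/(12*13) * (20^2/3 + 34.5^2/5 + 23.5^2/4) - 3*13
     = 0.076923 * 509.446 - 39
     = 0.188141.
Step 4: Ties present; correction factor C = 1 - 6/(12^3 - 12) = 0.996503. Corrected H = 0.188141 / 0.996503 = 0.188801.
Step 5: Under H0, H ~ chi^2(2); p-value = 0.909918.
Step 6: alpha = 0.05. fail to reject H0.

H = 0.1888, df = 2, p = 0.909918, fail to reject H0.
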